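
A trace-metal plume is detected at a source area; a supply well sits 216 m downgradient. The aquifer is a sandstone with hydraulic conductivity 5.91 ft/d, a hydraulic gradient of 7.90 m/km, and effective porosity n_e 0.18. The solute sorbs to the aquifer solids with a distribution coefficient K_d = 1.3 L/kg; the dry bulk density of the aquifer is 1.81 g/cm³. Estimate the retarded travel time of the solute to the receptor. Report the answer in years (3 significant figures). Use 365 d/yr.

K = 5.91 ft/d × 0.3048 = 1.801 m/d
Specific discharge q = 1.801 × 0.0079 = 0.01423 m/d
Seepage velocity v = q / n = 0.01423 / 0.18 = 0.07906 m/d
Retardation R = 1 + ρ_b·K_d/n = 1 + 1.81×1.3/0.18 = 14.07
Contaminant velocity v_c = v/R = 0.07906/14.07 = 0.005618 m/d
t = L/v_c = 216/0.005618 = 38450 d
   = 38450/365 = 105 yr

105 years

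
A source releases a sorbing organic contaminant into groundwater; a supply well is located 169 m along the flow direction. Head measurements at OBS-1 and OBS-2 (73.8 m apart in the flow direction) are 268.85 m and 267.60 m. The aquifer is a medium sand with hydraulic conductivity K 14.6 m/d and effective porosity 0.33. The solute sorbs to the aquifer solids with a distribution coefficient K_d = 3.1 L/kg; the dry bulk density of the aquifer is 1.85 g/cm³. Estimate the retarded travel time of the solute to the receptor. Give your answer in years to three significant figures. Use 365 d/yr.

11.4 years

Hydraulic gradient i = (268.85 − 267.60) / 73.8 = 1.25 / 73.8 = 0.01694
q = Ki = 14.6 × 0.01694 = 0.2473 m/d
v = Ki/n = 14.6·0.01694/0.33 = 0.7494 m/d
Retardation R = 1 + ρ_b·K_d/n = 1 + 1.85×3.1/0.33 = 18.38
Contaminant velocity v_c = v/R = 0.7494/18.38 = 0.04077 m/d
t = L/v_c = 169/0.04077 = 4145 d
   = 4145/365 = 11.4 yr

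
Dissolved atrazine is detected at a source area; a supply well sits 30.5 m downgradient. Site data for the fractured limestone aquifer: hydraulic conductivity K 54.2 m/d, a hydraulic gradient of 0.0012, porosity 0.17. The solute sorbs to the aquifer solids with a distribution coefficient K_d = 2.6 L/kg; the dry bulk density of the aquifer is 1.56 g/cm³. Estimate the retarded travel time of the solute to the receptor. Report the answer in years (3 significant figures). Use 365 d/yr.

5.43 years

Darcy flux q = K·i = 54.2 × 0.0012 = 0.06504 m/d
v_s = q/n_e = 0.06504/0.17 = 0.3826 m/d
Retardation R = 1 + ρ_b·K_d/n = 1 + 1.56×2.6/0.17 = 24.86
Contaminant velocity v_c = v/R = 0.3826/24.86 = 0.01539 m/d
t = L/v_c = 30.5/0.01539 = 1982 d
   = 1982/365 = 5.43 yr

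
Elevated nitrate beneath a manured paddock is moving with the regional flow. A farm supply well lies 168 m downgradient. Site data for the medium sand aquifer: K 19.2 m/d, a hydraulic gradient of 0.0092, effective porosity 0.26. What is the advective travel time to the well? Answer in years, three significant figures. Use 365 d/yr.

0.677 years

q = Ki = 19.2 × 0.0092 = 0.1766 m/d
Seepage velocity v = q / n = 0.1766 / 0.26 = 0.6794 m/d
t = L / v = 168 / 0.6794 = 247.3 d
   = 247.3 / 365 = 0.677 yr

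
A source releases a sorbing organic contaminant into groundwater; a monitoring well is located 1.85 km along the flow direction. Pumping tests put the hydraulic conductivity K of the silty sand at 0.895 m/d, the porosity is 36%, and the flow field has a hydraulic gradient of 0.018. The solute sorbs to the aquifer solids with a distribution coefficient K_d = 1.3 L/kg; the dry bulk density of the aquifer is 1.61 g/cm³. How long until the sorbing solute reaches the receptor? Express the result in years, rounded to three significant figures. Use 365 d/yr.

Darcy flux q = K·i = 0.895 × 0.018 = 0.01611 m/d
v = Ki/n = 0.895·0.018/0.36 = 0.04475 m/d
Retardation R = 1 + ρ_b·K_d/n = 1 + 1.61×1.3/0.36 = 6.814
Contaminant velocity v_c = v/R = 0.04475/6.814 = 0.006567 m/d
L = 1.85 km = 1850 m
t = L/v_c = 1850/0.006567 = 281700 d
   = 281700/365 = 772 yr

772 years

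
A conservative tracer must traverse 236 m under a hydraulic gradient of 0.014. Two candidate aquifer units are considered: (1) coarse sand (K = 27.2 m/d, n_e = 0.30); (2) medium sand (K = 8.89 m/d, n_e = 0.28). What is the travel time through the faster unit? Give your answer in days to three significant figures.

Unit 1 (coarse sand): v = 27.2×0.014/0.30 = 1.269 m/d, t = 236/1.269 = 185.9 d
Unit 2 (medium sand): v = 8.89×0.014/0.28 = 0.4445 m/d, t = 236/0.4445 = 530.9 d
Faster unit: t = 186 d

186 days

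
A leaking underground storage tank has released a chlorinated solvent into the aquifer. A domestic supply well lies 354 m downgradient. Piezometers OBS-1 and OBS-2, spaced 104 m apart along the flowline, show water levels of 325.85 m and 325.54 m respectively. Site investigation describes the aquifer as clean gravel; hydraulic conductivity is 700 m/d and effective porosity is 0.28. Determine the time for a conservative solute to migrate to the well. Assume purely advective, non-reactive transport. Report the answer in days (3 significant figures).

47.5 days

Hydraulic gradient i = (325.85 − 325.54) / 104 = 0.31 / 104 = 0.002981
Specific discharge q = 700 × 0.002981 = 2.087 m/d
v = Ki/n = 700·0.002981/0.28 = 7.452 m/d
t = L / v = 354 / 7.452 = 47.50 d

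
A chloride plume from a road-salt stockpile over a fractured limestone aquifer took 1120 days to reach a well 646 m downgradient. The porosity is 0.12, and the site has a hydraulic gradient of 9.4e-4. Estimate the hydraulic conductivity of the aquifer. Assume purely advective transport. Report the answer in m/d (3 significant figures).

v = L / t = 646 / 1120 = 0.5768 m/d
K = v · n / i = 0.5768 × 0.12 / 9.4e-4 = 73.6 m/d

73.6 m/d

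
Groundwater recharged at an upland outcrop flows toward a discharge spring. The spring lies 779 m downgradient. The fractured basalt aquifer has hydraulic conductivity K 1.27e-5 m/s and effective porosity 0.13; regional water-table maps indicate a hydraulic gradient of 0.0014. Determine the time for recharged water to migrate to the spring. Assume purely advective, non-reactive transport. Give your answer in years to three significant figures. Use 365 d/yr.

181 years

K = 1.27e-5 m/s × 86400 s/d = 1.097 m/d
q = Ki = 1.097 × 0.0014 = 0.001536 m/d
Seepage velocity v = q / n = 0.001536 / 0.13 = 0.01182 m/d
t = L / v = 779 / 0.01182 = 65920 d
   = 65920 / 365 = 181 yr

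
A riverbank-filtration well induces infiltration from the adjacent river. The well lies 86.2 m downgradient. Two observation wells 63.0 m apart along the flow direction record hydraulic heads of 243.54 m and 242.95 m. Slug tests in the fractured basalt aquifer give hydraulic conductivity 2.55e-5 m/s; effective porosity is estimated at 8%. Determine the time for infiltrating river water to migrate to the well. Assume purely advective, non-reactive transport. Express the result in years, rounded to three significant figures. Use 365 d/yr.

Hydraulic gradient i = (243.54 − 242.95) / 63.0 = 0.59 / 63.0 = 0.009365
K = 2.55e-5 m/s × 86400 s/d = 2.203 m/d
Darcy flux q = K·i = 2.203 × 0.009365 = 0.02063 m/d
v = Ki/n = 2.203·0.009365/0.08 = 0.2579 m/d
t = L / v = 86.2 / 0.2579 = 334.2 d
   = 334.2 / 365 = 0.916 yr

0.916 years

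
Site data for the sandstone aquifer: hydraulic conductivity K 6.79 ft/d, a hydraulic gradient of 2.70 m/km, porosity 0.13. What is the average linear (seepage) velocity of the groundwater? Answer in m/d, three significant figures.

K = 6.79 ft/d × 0.3048 = 2.070 m/d
Specific discharge q = 2.070 × 0.0027 = 0.005588 m/d
Seepage velocity v = q / n = 0.005588 / 0.13 = 0.04298 m/d

0.0430 m/d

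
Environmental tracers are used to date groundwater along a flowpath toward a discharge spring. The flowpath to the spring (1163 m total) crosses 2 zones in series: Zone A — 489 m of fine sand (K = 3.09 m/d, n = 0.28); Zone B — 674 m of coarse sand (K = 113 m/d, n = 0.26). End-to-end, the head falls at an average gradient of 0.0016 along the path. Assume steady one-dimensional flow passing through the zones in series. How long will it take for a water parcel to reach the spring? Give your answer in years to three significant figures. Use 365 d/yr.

75.5 years

For zones in series the flux q is common to all zones; the equivalent conductivity is the harmonic (thickness-weighted) mean, K_eq = L_total / Σ(L_j/K_j).
Σ(L/K) = 489/3.09 + 674/113 = 158.3 + 5.965 = 164.2 d
K_eq = L_total / Σ(L/K) = 1163 / 164.2 = 7.082 m/d
q = K_eq · i = 7.082 × 0.0016 = 0.01133 m/d (same in every zone)
Zone A: v = q/n = 0.01133/0.28 = 0.04047 m/d → t_A = 489/0.04047 = 12080 d
Zone B: v = q/n = 0.01133/0.26 = 0.04358 m/d → t_B = 674/0.04358 = 15470 d
Total t = 12080 + 15470 = 27550 d
   = 27550 / 365 = 75.5 yr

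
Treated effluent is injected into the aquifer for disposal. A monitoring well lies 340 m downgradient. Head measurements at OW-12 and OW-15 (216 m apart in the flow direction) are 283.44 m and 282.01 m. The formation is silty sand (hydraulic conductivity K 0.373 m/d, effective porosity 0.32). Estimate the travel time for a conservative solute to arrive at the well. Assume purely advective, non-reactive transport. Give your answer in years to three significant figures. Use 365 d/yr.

Hydraulic gradient i = (283.44 − 282.01) / 216 = 1.43 / 216 = 0.006620
Darcy flux q = K·i = 0.373 × 0.006620 = 0.002469 m/d
v = Ki/n = 0.373·0.006620/0.32 = 0.007717 m/d
t = L / v = 340 / 0.007717 = 44060 d
   = 44060 / 365 = 121 yr

121 years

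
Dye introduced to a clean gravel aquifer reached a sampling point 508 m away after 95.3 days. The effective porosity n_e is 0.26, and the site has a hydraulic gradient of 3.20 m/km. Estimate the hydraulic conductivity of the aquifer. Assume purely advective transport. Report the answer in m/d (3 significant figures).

v = L / t = 508 / 95.3 = 5.331 m/d
K = v · n / i = 5.331 × 0.26 / 0.0032 = 433 m/d

433 m/d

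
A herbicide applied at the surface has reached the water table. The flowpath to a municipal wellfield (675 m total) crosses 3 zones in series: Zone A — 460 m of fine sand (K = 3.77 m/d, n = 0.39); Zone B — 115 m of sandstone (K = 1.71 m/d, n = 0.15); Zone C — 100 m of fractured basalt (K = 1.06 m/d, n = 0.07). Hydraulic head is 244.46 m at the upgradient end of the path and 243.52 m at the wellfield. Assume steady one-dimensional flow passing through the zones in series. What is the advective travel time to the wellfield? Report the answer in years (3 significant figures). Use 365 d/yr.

Total head drop ΔH = 244.46 − 243.52 = 0.94 m
Steady 1-D flow in series ⇒ the Darcy flux q is identical in every zone and the zone head losses add (resistances L/K in series).
Σ(L/K) = 460/3.77 + 115/1.71 + 100/1.06 = 122.0 + 67.25 + 94.34 = 283.6 d
q = ΔH / Σ(L/K) = 0.94 / 283.6 = 0.003314 m/d (same in every zone)
Zone A: v = q/n = 0.003314/0.39 = 0.008499 m/d → t_A = 460/0.008499 = 54130 d
Zone B: v = q/n = 0.003314/0.15 = 0.02210 m/d → t_B = 115/0.02210 = 5204 d
Zone C: v = q/n = 0.003314/0.07 = 0.04735 m/d → t_C = 100/0.04735 = 2112 d
Total t = 54130 + 5204 + 2112 = 61440 d
   = 61440 / 365 = 168 yr

168 years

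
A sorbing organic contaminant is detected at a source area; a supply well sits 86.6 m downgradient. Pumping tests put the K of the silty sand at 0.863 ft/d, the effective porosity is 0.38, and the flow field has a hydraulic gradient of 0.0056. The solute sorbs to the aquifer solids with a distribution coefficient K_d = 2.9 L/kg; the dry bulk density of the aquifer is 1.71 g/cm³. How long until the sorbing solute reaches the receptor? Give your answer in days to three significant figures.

K = 0.863 ft/d × 0.3048 = 0.2630 m/d
Specific discharge q = 0.2630 × 0.0056 = 0.001473 m/d
Seepage velocity v = q / n = 0.001473 / 0.38 = 0.003876 m/d
Retardation R = 1 + ρ_b·K_d/n = 1 + 1.71×2.9/0.38 = 14.05
Contaminant velocity v_c = v/R = 0.003876/14.05 = 2.759e-4 m/d
t = L/v_c = 86.6/2.759e-4 = 313900 d

314000 days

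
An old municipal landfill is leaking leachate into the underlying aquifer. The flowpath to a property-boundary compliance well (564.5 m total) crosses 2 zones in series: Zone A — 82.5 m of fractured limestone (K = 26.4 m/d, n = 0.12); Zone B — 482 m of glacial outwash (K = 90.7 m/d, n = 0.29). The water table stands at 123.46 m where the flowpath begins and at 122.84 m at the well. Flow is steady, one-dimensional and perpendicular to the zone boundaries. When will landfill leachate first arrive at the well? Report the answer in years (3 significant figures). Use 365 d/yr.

5.58 years

Total head drop ΔH = 123.46 − 122.84 = 0.62 m
Steady 1-D flow in series ⇒ the Darcy flux q is identical in every zone and the zone head losses add (resistances L/K in series).
Σ(L/K) = 82.5/26.4 + 482/90.7 = 3.125 + 5.314 = 8.439 d
q = ΔH / Σ(L/K) = 0.62 / 8.439 = 0.07347 m/d (same in every zone)
Zone A: v = q/n = 0.07347/0.12 = 0.6122 m/d → t_A = 82.5/0.6122 = 134.8 d
Zone B: v = q/n = 0.07347/0.29 = 0.2533 m/d → t_B = 482/0.2533 = 1903 d
Total t = 134.8 + 1903 = 2037 d
   = 2037 / 365 = 5.58 yr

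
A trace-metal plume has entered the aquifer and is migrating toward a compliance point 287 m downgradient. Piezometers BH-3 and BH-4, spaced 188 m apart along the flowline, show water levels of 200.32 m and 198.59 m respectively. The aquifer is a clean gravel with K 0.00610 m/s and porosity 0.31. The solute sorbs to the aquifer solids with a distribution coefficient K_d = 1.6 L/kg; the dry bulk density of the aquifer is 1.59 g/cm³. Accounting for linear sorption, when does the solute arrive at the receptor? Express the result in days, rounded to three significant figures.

169 days

Hydraulic gradient i = (200.32 − 198.59) / 188 = 1.73 / 188 = 0.009202
K = 0.00610 m/s × 86400 s/d = 527.0 m/d
Specific discharge q = 527.0 × 0.009202 = 4.850 m/d
Average linear velocity = 4.850 / 0.31 = 15.64 m/d
Retardation R = 1 + ρ_b·K_d/n = 1 + 1.59×1.6/0.31 = 9.206
Contaminant velocity v_c = v/R = 15.64/9.206 = 1.699 m/d
t = L/v_c = 287/1.699 = 168.9 d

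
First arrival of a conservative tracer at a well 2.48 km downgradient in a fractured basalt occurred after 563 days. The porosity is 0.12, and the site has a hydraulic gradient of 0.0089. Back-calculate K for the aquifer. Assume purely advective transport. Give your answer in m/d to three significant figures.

59.4 m/d

L = 2.48 km = 2480 m
v = L / t = 2480 / 563 = 4.405 m/d
K = v · n / i = 4.405 × 0.12 / 0.0089 = 59.4 m/d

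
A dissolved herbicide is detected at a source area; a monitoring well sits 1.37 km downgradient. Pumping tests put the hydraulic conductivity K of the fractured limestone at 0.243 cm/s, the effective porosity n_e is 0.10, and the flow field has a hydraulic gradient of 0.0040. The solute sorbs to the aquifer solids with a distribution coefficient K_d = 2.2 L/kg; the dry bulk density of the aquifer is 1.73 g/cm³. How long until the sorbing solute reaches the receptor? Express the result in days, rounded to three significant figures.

6370 days

K = 0.243 cm/s × 864 = 210.0 m/d
q = Ki = 210.0 × 0.0040 = 0.8398 m/d
v = Ki/n = 210.0·0.0040/0.10 = 8.398 m/d
Retardation R = 1 + ρ_b·K_d/n = 1 + 1.73×2.2/0.10 = 39.06
Contaminant velocity v_c = v/R = 8.398/39.06 = 0.2150 m/d
L = 1.37 km = 1370 m
t = L/v_c = 1370/0.2150 = 6372 d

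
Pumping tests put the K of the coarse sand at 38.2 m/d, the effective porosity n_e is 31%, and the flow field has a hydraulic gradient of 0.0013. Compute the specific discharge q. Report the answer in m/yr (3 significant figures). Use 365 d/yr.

Darcy flux q = K·i = 38.2 × 0.0013 = 0.04966 m/d
   = 0.04966 × 365 = 18.1 m/yr

18.1 m/yr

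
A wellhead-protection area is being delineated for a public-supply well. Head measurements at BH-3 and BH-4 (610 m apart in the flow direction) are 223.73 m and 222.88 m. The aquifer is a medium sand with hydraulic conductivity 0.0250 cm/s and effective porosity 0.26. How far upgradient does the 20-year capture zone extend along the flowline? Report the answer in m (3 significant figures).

Hydraulic gradient i = (223.73 − 222.88) / 610 = 0.85 / 610 = 0.001393
K = 0.0250 cm/s × 864 = 21.60 m/d
Darcy flux q = K·i = 21.60 × 0.001393 = 0.03010 m/d
v_s = q/n_e = 0.03010/0.26 = 0.1158 m/d
T = 20 yr × 365 = 7300 d
L = v × T = 0.1158 × 7300 = 845.1 m

845 m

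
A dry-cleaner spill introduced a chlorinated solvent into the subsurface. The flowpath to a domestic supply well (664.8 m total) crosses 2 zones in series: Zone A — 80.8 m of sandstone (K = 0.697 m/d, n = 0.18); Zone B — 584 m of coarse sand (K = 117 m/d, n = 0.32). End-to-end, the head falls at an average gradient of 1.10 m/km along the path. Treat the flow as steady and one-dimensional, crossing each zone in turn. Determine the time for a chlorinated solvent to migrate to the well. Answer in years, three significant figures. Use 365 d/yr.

91.2 years

Steady 1-D flow in series ⇒ the Darcy flux q is identical in every zone and the zone head losses add (resistances L/K in series).
Σ(L/K) = 80.8/0.697 + 584/117 = 115.9 + 4.991 = 120.9 d
K_eq = L_total / Σ(L/K) = 664.8 / 120.9 = 5.498 m/d
q = K_eq · i = 5.498 × 0.0011 = 0.006048 m/d (same in every zone)
Zone A: v = q/n = 0.006048/0.18 = 0.03360 m/d → t_A = 80.8/0.03360 = 2405 d
Zone B: v = q/n = 0.006048/0.32 = 0.01890 m/d → t_B = 584/0.01890 = 30900 d
Total t = 2405 + 30900 = 33310 d
   = 33310 / 365 = 91.2 yr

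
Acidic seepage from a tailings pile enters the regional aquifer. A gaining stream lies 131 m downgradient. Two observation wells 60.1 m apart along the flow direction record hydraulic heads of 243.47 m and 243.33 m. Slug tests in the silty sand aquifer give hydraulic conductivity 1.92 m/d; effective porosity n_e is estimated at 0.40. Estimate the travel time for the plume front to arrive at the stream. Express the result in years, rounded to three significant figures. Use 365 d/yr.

Hydraulic gradient i = (243.47 − 243.33) / 60.1 = 0.14 / 60.1 = 0.002329
q = Ki = 1.92 × 0.002329 = 0.004473 m/d
v = Ki/n = 1.92·0.002329/0.40 = 0.01118 m/d
t = L / v = 131 / 0.01118 = 11720 d
   = 11720 / 365 = 32.1 yr

32.1 years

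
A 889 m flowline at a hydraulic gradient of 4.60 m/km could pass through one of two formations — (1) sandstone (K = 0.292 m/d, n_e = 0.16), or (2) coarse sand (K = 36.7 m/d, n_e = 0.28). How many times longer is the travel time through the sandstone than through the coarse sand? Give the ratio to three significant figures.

Unit 1 (sandstone): v = 0.292×0.0046/0.16 = 0.008395 m/d, t = 889/0.008395 = 105900 d
Unit 2 (coarse sand): v = 36.7×0.0046/0.28 = 0.6029 m/d, t = 889/0.6029 = 1474 d
t(sandstone) / t(coarse sand) = 105900/1474 = 71.8

71.8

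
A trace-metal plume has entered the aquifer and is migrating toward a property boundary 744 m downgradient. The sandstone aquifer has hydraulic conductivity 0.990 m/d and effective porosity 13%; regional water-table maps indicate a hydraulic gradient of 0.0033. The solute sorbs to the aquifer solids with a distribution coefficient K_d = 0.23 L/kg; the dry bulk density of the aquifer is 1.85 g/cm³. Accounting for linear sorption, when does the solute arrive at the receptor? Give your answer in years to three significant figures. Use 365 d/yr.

347 years

Specific discharge q = 0.990 × 0.0033 = 0.003267 m/d
v_s = q/n_e = 0.003267/0.13 = 0.02513 m/d
Retardation R = 1 + ρ_b·K_d/n = 1 + 1.85×0.23/0.13 = 4.273
Contaminant velocity v_c = v/R = 0.02513/4.273 = 0.005881 m/d
t = L/v_c = 744/0.005881 = 126500 d
   = 126500/365 = 347 yr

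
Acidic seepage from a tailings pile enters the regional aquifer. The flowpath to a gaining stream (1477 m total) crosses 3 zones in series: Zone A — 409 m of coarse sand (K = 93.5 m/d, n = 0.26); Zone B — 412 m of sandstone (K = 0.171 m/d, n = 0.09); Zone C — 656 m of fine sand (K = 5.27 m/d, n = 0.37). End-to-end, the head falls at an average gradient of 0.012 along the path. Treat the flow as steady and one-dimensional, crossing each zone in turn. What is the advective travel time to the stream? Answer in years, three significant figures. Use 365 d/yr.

152 years

Steady 1-D flow in series ⇒ the Darcy flux q is identical in every zone and the zone head losses add (resistances L/K in series).
Σ(L/K) = 409/93.5 + 412/0.171 + 656/5.27 = 4.374 + 2409 + 124.5 = 2538 d
K_eq = L_total / Σ(L/K) = 1477 / 2538 = 0.5819 m/d
q = K_eq · i = 0.5819 × 0.012 = 0.006983 m/d (same in every zone)
Zone A: v = q/n = 0.006983/0.26 = 0.02686 m/d → t_A = 409/0.02686 = 15230 d
Zone B: v = q/n = 0.006983/0.09 = 0.07759 m/d → t_B = 412/0.07759 = 5310 d
Zone C: v = q/n = 0.006983/0.37 = 0.01887 m/d → t_C = 656/0.01887 = 34760 d
Total t = 15230 + 5310 + 34760 = 55300 d
   = 55300 / 365 = 152 yr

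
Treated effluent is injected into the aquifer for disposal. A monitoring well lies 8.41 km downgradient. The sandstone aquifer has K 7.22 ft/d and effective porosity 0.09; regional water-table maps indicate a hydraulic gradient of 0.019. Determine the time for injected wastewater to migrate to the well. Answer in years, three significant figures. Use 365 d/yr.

49.6 years

K = 7.22 ft/d × 0.3048 = 2.201 m/d
Specific discharge q = 2.201 × 0.019 = 0.04181 m/d
v = Ki/n = 2.201·0.019/0.09 = 0.4646 m/d
L = 8.41 km = 8410 m
t = L / v = 8410 / 0.4646 = 18100 d
   = 18100 / 365 = 49.6 yr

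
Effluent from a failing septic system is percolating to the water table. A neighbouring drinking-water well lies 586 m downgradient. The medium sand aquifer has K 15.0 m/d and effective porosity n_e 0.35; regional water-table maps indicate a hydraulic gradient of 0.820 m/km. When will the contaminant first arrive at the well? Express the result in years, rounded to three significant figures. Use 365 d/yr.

Specific discharge q = 15.0 × 8.2e-4 = 0.01230 m/d
Seepage velocity v = q / n = 0.01230 / 0.35 = 0.03514 m/d
t = L / v = 586 / 0.03514 = 16670 d
   = 16670 / 365 = 45.7 yr

45.7 years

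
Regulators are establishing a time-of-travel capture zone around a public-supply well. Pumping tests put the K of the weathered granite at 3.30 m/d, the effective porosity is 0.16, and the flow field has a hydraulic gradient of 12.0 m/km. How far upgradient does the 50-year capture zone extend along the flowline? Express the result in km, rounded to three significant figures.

Darcy flux q = K·i = 3.30 × 0.012 = 0.03960 m/d
v = Ki/n = 3.30·0.012/0.16 = 0.2475 m/d
T = 50 yr × 365 = 18250 d
L = v × T = 0.2475 × 18250 = 4517 m
   = 4.52 km

4.52 km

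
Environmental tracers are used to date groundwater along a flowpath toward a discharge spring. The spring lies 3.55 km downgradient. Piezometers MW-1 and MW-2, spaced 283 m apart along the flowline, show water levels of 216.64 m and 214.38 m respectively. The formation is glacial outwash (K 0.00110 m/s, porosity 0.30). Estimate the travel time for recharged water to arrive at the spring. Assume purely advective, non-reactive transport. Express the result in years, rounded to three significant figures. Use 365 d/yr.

Hydraulic gradient i = (216.64 − 214.38) / 283 = 2.26 / 283 = 0.007986
K = 0.00110 m/s × 86400 s/d = 95.04 m/d
q = Ki = 95.04 × 0.007986 = 0.7590 m/d
Seepage velocity v = q / n = 0.7590 / 0.30 = 2.530 m/d
L = 3.55 km = 3550 m
t = L / v = 3550 / 2.530 = 1403 d
   = 1403 / 365 = 3.84 yr

3.84 years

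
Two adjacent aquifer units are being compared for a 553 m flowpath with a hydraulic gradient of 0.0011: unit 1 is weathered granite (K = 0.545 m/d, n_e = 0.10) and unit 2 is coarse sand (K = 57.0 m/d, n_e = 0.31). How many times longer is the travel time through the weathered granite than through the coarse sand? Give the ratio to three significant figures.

33.7

Unit 1 (weathered granite): v = 0.545×0.0011/0.10 = 0.005995 m/d, t = 553/0.005995 = 92240 d
Unit 2 (coarse sand): v = 57.0×0.0011/0.31 = 0.2023 m/d, t = 553/0.2023 = 2734 d
t(weathered granite) / t(coarse sand) = 92240/2734 = 33.7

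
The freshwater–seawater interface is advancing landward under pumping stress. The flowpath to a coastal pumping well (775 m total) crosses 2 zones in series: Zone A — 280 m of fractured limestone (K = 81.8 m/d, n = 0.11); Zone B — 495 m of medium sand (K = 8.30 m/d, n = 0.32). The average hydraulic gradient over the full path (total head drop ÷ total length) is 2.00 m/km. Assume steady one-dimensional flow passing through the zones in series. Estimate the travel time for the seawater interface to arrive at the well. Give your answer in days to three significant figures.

Steady 1-D flow in series ⇒ the Darcy flux q is identical in every zone and the zone head losses add (resistances L/K in series).
Σ(L/K) = 280/81.8 + 495/8.30 = 3.423 + 59.64 = 63.06 d
K_eq = L_total / Σ(L/K) = 775 / 63.06 = 12.29 m/d
q = K_eq · i = 12.29 × 0.0020 = 0.02458 m/d (same in every zone)
Zone A: v = q/n = 0.02458/0.11 = 0.2234 m/d → t_A = 280/0.2234 = 1253 d
Zone B: v = q/n = 0.02458/0.32 = 0.07681 m/d → t_B = 495/0.07681 = 6444 d
Total t = 1253 + 6444 = 7698 d

7700 days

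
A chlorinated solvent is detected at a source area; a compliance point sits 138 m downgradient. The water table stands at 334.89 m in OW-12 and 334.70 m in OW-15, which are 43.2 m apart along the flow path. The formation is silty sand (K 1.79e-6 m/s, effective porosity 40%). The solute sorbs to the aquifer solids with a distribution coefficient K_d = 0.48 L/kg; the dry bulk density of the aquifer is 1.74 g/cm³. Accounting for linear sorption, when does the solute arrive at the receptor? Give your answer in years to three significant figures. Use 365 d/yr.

687 years

Hydraulic gradient i = (334.89 − 334.70) / 43.2 = 0.19 / 43.2 = 0.004398
K = 1.79e-6 m/s × 86400 s/d = 0.1547 m/d
Specific discharge q = 0.1547 × 0.004398 = 6.802e-4 m/d
Average linear velocity = 6.802e-4 / 0.40 = 0.001700 m/d
Retardation R = 1 + ρ_b·K_d/n = 1 + 1.74×0.48/0.40 = 3.088
Contaminant velocity v_c = v/R = 0.001700/3.088 = 5.507e-4 m/d
t = L/v_c = 138/5.507e-4 = 250600 d
   = 250600/365 = 687 yr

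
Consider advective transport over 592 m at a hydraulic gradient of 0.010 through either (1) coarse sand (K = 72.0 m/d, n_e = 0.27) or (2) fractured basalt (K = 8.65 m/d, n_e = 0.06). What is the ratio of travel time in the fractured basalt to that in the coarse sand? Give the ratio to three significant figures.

Unit 1 (coarse sand): v = 72.0×0.010/0.27 = 2.667 m/d, t = 592/2.667 = 222.0 d
Unit 2 (fractured basalt): v = 8.65×0.010/0.06 = 1.442 m/d, t = 592/1.442 = 410.6 d
t(fractured basalt) / t(coarse sand) = 410.6/222.0 = 1.85

1.85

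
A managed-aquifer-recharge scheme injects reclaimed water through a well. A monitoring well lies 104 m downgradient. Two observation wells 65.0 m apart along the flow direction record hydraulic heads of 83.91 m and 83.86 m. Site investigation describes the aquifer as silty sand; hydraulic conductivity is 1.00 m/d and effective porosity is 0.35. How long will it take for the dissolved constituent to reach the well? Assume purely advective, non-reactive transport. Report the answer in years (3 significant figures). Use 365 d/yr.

Hydraulic gradient i = (83.91 − 83.86) / 65.0 = 0.05 / 65.0 = 7.692e-4
q = Ki = 1.00 × 7.692e-4 = 7.692e-4 m/d
v = Ki/n = 1.00·7.692e-4/0.35 = 0.002198 m/d
t = L / v = 104 / 0.002198 = 47320 d
   = 47320 / 365 = 130 yr

130 years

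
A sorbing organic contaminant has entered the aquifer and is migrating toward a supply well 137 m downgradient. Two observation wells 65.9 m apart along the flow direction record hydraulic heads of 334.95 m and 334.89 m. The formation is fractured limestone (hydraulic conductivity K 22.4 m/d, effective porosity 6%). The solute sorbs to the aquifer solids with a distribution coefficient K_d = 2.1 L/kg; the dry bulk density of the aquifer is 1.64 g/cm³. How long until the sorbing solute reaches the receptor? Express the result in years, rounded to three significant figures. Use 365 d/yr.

64.5 years

Hydraulic gradient i = (334.95 − 334.89) / 65.9 = 0.06 / 65.9 = 9.105e-4
q = Ki = 22.4 × 9.105e-4 = 0.02039 m/d
Average linear velocity = 0.02039 / 0.06 = 0.3399 m/d
Retardation R = 1 + ρ_b·K_d/n = 1 + 1.64×2.1/0.06 = 58.40
Contaminant velocity v_c = v/R = 0.3399/58.40 = 0.005820 m/d
t = L/v_c = 137/0.005820 = 23540 d
   = 23540/365 = 64.5 yr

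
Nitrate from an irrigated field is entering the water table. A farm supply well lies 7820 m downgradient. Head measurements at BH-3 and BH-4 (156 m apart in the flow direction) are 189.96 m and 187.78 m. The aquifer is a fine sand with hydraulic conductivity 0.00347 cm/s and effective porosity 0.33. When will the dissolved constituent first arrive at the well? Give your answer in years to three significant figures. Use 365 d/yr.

169 years

Hydraulic gradient i = (189.96 − 187.78) / 156 = 2.18 / 156 = 0.01397
K = 0.00347 cm/s × 864 = 2.998 m/d
Specific discharge q = 2.998 × 0.01397 = 0.04190 m/d
Seepage velocity v = q / n = 0.04190 / 0.33 = 0.1270 m/d
t = L / v = 7820 / 0.1270 = 61600 d
   = 61600 / 365 = 169 yr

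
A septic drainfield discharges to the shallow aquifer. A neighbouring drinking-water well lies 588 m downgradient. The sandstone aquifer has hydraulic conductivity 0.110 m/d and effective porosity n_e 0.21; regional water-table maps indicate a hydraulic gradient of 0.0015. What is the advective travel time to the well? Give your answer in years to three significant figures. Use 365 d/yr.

Darcy flux q = K·i = 0.110 × 0.0015 = 1.650e-4 m/d
Average linear velocity = 1.650e-4 / 0.21 = 7.857e-4 m/d
t = L / v = 588 / 7.857e-4 = 748400 d
   = 748400 / 365 = 2050 yr

2050 years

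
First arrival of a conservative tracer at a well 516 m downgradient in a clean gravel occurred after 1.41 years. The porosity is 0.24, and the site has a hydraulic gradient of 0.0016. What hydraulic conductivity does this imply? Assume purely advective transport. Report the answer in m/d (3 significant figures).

150 m/d

t = 1.41 years = 514.7 d
v = L / t = 516 / 514.7 = 1.003 m/d
K = v · n / i = 1.003 × 0.24 / 0.0016 = 150 m/d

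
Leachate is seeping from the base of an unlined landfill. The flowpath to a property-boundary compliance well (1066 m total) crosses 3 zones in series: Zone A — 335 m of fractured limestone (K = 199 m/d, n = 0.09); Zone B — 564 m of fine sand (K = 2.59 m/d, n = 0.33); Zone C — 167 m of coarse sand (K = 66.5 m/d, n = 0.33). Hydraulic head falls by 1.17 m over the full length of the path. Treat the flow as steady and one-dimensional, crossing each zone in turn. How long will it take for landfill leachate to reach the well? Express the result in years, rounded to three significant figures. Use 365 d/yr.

141 years

Steady 1-D flow in series ⇒ the Darcy flux q is identical in every zone and the zone head losses add (resistances L/K in series).
Σ(L/K) = 335/199 + 564/2.59 + 167/66.5 = 1.683 + 217.8 + 2.511 = 222.0 d
q = ΔH / Σ(L/K) = 1.17 / 222.0 = 0.005271 m/d (same in every zone)
Zone A: v = q/n = 0.005271/0.09 = 0.05857 m/d → t_A = 335/0.05857 = 5720 d
Zone B: v = q/n = 0.005271/0.33 = 0.01597 m/d → t_B = 564/0.01597 = 35310 d
Zone C: v = q/n = 0.005271/0.33 = 0.01597 m/d → t_C = 167/0.01597 = 10450 d
Total t = 5720 + 35310 + 10450 = 51480 d
   = 51480 / 365 = 141 yr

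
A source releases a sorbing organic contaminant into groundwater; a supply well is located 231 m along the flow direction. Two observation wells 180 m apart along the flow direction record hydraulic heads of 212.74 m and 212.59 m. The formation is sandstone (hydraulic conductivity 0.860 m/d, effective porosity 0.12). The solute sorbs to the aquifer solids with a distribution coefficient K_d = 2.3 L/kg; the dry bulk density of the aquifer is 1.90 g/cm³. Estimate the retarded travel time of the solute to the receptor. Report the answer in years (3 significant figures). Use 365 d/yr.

Hydraulic gradient i = (212.74 − 212.59) / 180 = 0.15 / 180 = 8.333e-4
q = Ki = 0.860 × 8.333e-4 = 7.167e-4 m/d
Average linear velocity = 7.167e-4 / 0.12 = 0.005972 m/d
Retardation R = 1 + ρ_b·K_d/n = 1 + 1.90×2.3/0.12 = 37.42
Contaminant velocity v_c = v/R = 0.005972/37.42 = 1.596e-4 m/d
t = L/v_c = 231/1.596e-4 = 1.447e6 d
   = 1.447e6/365 = 3970 yr

3970 years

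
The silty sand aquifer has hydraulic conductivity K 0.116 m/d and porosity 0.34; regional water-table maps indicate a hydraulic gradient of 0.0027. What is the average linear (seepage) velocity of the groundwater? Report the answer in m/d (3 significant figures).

9.21e-4 m/d

Specific discharge q = 0.116 × 0.0027 = 3.132e-4 m/d
Average linear velocity = 3.132e-4 / 0.34 = 9.212e-4 m/d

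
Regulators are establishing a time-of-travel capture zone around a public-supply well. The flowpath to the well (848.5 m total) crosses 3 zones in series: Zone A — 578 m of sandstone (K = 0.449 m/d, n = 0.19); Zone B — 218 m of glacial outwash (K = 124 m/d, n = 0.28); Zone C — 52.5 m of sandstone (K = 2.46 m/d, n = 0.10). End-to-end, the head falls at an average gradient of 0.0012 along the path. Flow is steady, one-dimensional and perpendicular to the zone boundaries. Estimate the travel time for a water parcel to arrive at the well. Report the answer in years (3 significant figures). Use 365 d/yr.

Continuity: the same q passes through each zone, so ΔH = q·Σ(L_j/K_j) — the zones act as resistances in series.
Σ(L/K) = 578/0.449 + 218/124 + 52.5/2.46 = 1287 + 1.758 + 21.34 = 1310 d
K_eq = L_total / Σ(L/K) = 848.5 / 1310 = 0.6475 m/d
q = K_eq · i = 0.6475 × 0.0012 = 7.770e-4 m/d (same in every zone)
Zone A: v = q/n = 7.770e-4/0.19 = 0.004090 m/d → t_A = 578/0.004090 = 141300 d
Zone B: v = q/n = 7.770e-4/0.28 = 0.002775 m/d → t_B = 218/0.002775 = 78560 d
Zone C: v = q/n = 7.770e-4/0.10 = 0.007770 m/d → t_C = 52.5/0.007770 = 6757 d
Total t = 141300 + 78560 + 6757 = 226700 d
   = 226700 / 365 = 621 yr

621 years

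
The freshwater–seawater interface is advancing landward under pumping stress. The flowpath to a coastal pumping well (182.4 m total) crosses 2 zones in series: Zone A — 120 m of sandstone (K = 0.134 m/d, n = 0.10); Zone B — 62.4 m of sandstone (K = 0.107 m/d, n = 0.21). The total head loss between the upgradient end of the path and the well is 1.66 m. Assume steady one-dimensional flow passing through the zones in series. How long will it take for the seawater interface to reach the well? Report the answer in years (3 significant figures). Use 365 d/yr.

61.3 years

Continuity: the same q passes through each zone, so ΔH = q·Σ(L_j/K_j) — the zones act as resistances in series.
Σ(L/K) = 120/0.134 + 62.4/0.107 = 895.5 + 583.2 = 1479 d
q = ΔH / Σ(L/K) = 1.66 / 1479 = 0.001123 m/d (same in every zone)
Zone A: v = q/n = 0.001123/0.10 = 0.01123 m/d → t_A = 120/0.01123 = 10690 d
Zone B: v = q/n = 0.001123/0.21 = 0.005346 m/d → t_B = 62.4/0.005346 = 11670 d
Total t = 10690 + 11670 = 22360 d
   = 22360 / 365 = 61.3 yr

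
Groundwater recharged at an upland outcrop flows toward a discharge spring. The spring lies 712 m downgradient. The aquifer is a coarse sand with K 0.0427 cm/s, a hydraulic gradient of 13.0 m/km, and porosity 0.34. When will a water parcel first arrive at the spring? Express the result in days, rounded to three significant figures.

505 days

K = 0.0427 cm/s × 864 = 36.89 m/d
Specific discharge q = 36.89 × 0.013 = 0.4796 m/d
v = Ki/n = 36.89·0.013/0.34 = 1.411 m/d
t = L / v = 712 / 1.411 = 504.7 d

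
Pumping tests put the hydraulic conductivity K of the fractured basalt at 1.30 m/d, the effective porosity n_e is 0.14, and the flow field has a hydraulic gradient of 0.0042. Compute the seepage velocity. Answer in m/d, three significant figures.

Darcy flux q = K·i = 1.30 × 0.0042 = 0.005460 m/d
Average linear velocity = 0.005460 / 0.14 = 0.03900 m/d

0.0390 m/d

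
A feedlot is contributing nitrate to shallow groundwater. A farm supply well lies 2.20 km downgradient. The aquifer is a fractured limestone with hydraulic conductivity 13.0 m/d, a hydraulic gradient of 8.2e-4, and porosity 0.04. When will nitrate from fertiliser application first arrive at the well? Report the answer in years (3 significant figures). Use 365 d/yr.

Darcy flux q = K·i = 13.0 × 8.2e-4 = 0.01066 m/d
v = Ki/n = 13.0·8.2e-4/0.04 = 0.2665 m/d
L = 2.20 km = 2200 m
t = L / v = 2200 / 0.2665 = 8255 d
   = 8255 / 365 = 22.6 yr

22.6 years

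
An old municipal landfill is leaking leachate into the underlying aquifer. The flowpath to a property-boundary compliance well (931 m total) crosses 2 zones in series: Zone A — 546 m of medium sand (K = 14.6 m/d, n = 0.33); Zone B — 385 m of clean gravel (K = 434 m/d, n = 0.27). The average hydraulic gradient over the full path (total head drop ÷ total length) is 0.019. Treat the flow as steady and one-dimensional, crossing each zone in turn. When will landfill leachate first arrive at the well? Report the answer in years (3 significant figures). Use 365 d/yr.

1.68 years

Continuity: the same q passes through each zone, so ΔH = q·Σ(L_j/K_j) — the zones act as resistances in series.
Σ(L/K) = 546/14.6 + 385/434 = 37.40 + 0.8871 = 38.28 d
K_eq = L_total / Σ(L/K) = 931 / 38.28 = 24.32 m/d
q = K_eq · i = 24.32 × 0.019 = 0.4620 m/d (same in every zone)
Zone A: v = q/n = 0.4620/0.33 = 1.400 m/d → t_A = 546/1.400 = 390.0 d
Zone B: v = q/n = 0.4620/0.27 = 1.711 m/d → t_B = 385/1.711 = 225.0 d
Total t = 390.0 + 225.0 = 614.9 d
   = 614.9 / 365 = 1.68 yr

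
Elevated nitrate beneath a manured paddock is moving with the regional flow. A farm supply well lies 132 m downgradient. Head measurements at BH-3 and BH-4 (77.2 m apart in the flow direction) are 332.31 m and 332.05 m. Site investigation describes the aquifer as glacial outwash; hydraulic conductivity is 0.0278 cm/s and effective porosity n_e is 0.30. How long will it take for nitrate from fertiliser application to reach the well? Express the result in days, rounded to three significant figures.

Hydraulic gradient i = (332.31 − 332.05) / 77.2 = 0.26 / 77.2 = 0.003368
K = 0.0278 cm/s × 864 = 24.02 m/d
Specific discharge q = 24.02 × 0.003368 = 0.08089 m/d
Seepage velocity v = q / n = 0.08089 / 0.30 = 0.2696 m/d
t = L / v = 132 / 0.2696 = 489.5 d

490 days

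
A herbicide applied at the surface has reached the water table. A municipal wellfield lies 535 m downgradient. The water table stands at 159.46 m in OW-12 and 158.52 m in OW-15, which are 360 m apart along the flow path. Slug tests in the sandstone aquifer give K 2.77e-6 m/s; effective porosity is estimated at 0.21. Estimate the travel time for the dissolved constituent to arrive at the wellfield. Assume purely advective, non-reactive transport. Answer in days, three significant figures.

Hydraulic gradient i = (159.46 − 158.52) / 360 = 0.94 / 360 = 0.002611
K = 2.77e-6 m/s × 86400 s/d = 0.2393 m/d
Darcy flux q = K·i = 0.2393 × 0.002611 = 6.249e-4 m/d
v = Ki/n = 0.2393·0.002611/0.21 = 0.002976 m/d
t = L / v = 535 / 0.002976 = 179800 d

180000 days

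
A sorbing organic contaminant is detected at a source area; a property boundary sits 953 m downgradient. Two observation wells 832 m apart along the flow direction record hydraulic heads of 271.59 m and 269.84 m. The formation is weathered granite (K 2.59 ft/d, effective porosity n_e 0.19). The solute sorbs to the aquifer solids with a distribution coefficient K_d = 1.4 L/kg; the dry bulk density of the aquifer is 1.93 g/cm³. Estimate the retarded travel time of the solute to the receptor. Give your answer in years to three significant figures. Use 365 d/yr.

4550 years

Hydraulic gradient i = (271.59 − 269.84) / 832 = 1.75 / 832 = 0.002103
K = 2.59 ft/d × 0.3048 = 0.7894 m/d
Specific discharge q = 0.7894 × 0.002103 = 0.001660 m/d
Average linear velocity = 0.001660 / 0.19 = 0.008739 m/d
Retardation R = 1 + ρ_b·K_d/n = 1 + 1.93×1.4/0.19 = 15.22
Contaminant velocity v_c = v/R = 0.008739/15.22 = 5.742e-4 m/d
t = L/v_c = 953/5.742e-4 = 1.660e6 d
   = 1.660e6/365 = 4550 yr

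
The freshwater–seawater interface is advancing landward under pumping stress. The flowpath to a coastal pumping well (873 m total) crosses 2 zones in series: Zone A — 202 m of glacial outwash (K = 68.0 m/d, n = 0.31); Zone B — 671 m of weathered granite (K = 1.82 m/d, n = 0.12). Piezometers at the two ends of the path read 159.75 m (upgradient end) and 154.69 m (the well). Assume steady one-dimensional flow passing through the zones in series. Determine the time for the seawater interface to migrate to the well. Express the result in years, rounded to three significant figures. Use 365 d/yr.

28.8 years

Total head drop ΔH = 159.75 − 154.69 = 5.06 m
Continuity: the same q passes through each zone, so ΔH = q·Σ(L_j/K_j) — the zones act as resistances in series.
Σ(L/K) = 202/68.0 + 671/1.82 = 2.971 + 368.7 = 371.7 d
q = ΔH / Σ(L/K) = 5.06 / 371.7 = 0.01361 m/d (same in every zone)
Zone A: v = q/n = 0.01361/0.31 = 0.04392 m/d → t_A = 202/0.04392 = 4599 d
Zone B: v = q/n = 0.01361/0.12 = 0.1135 m/d → t_B = 671/0.1135 = 5914 d
Total t = 4599 + 5914 = 10510 d
   = 10510 / 365 = 28.8 yr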